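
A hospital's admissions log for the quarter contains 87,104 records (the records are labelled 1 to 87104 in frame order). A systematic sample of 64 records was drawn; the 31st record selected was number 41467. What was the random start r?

637

k = 87104/64 = 1361
r = 41467 − (31−1)×1361 = 41467 − 40830 = 637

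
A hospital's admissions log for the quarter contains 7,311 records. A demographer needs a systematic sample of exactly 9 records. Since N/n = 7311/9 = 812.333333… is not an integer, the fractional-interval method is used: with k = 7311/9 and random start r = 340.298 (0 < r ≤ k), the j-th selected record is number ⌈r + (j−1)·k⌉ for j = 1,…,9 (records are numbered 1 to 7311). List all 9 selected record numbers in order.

341, 1153, 1965, 2778, 3590, 4402, 5215, 6027, 6839

j=1: r + 0k = 340.298 → ⌈·⌉ = 341
j=2: r + 1k = 1152.631333… → ⌈·⌉ = 1153
j=3: r + 2k = 1964.964666… → ⌈·⌉ = 1965
j=4: r + 3k = 2777.298 → ⌈·⌉ = 2778
j=5: r + 4k = 3589.631333… → ⌈·⌉ = 3590
j=6: r + 5k = 4401.964666… → ⌈·⌉ = 4402
j=7: r + 6k = 5214.298 → ⌈·⌉ = 5215
j=8: r + 7k = 6026.631333… → ⌈·⌉ = 6027
j=9: r + 8k = 6838.964666… → ⌈·⌉ = 6839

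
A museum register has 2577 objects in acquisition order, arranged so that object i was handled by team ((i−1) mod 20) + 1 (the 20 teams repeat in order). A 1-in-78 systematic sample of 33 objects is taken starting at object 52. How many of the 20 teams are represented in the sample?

Consecutive selections differ by k = 78, so their team numbers differ by 78 mod 20 = 18.
gcd(78, 20) = 2, so the sample visits 20/2 = 10 distinct residues mod 20.
Start 52 is team 12; the teams hit are 2, 4, 6, 8, 10, 12, 14, 16, 18, 20.

10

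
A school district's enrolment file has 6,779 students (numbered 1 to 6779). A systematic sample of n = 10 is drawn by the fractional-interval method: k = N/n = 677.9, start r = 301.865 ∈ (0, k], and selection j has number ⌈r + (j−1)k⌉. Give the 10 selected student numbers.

302, 980, 1658, 2336, 3014, 3692, 4370, 5048, 5726, 6403

j=1: r + 0k = 301.865 → ⌈·⌉ = 302
j=2: r + 1k = 979.765 → ⌈·⌉ = 980
j=3: r + 2k = 1657.665 → ⌈·⌉ = 1658
j=4: r + 3k = 2335.565 → ⌈·⌉ = 2336
j=5: r + 4k = 3013.465 → ⌈·⌉ = 3014
j=6: r + 5k = 3691.365 → ⌈·⌉ = 3692
j=7: r + 6k = 4369.265 → ⌈·⌉ = 4370
j=8: r + 7k = 5047.165 → ⌈·⌉ = 5048
j=9: r + 8k = 5725.065 → ⌈·⌉ = 5726
j=10: r + 9k = 6402.965 → ⌈·⌉ = 6403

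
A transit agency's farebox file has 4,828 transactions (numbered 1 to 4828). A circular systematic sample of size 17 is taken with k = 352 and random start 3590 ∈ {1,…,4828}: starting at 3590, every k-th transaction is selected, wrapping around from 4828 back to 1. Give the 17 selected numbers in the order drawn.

3590, 3942, 4294, 4646, 170, 522, 874, 1226, 1578, 1930, 2282, 2634, 2986, 3338, 3690, 4042, 4394

Selection 1: 3590
Selection 2: 3590 + 352 = 3942
Selection 3: 3942 + 352 = 4294
Selection 4: 4294 + 352 = 4646
Selection 5: 4646 + 352 = 4998 → 4998 − 4828 = 170
Selection 6: 170 + 352 = 522
Selection 7: 522 + 352 = 874
Selection 8: 874 + 352 = 1226
Selection 9: 1226 + 352 = 1578
Selection 10: 1578 + 352 = 1930
Selection 11: 1930 + 352 = 2282
Selection 12: 2282 + 352 = 2634
Selection 13: 2634 + 352 = 2986
Selection 14: 2986 + 352 = 3338
Selection 15: 3338 + 352 = 3690
Selection 16: 3690 + 352 = 4042
Selection 17: 4042 + 352 = 4394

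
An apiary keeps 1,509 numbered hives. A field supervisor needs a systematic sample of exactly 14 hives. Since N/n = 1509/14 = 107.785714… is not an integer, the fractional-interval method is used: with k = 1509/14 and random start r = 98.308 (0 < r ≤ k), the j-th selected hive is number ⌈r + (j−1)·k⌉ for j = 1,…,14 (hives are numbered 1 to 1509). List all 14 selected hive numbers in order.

j=1: r + 0k = 98.308 → ⌈·⌉ = 99
j=2: r + 1k = 206.093714… → ⌈·⌉ = 207
j=3: r + 2k = 313.879428… → ⌈·⌉ = 314
j=4: r + 3k = 421.665142… → ⌈·⌉ = 422
j=5: r + 4k = 529.450857… → ⌈·⌉ = 530
j=6: r + 5k = 637.236571… → ⌈·⌉ = 638
j=7: r + 6k = 745.022285… → ⌈·⌉ = 746
j=8: r + 7k = 852.808 → ⌈·⌉ = 853
j=9: r + 8k = 960.593714… → ⌈·⌉ = 961
j=10: r + 9k = 1068.379428… → ⌈·⌉ = 1069
j=11: r + 10k = 1176.165142… → ⌈·⌉ = 1177
j=12: r + 11k = 1283.950857… → ⌈·⌉ = 1284
j=13: r + 12k = 1391.736571… → ⌈·⌉ = 1392
j=14: r + 13k = 1499.522285… → ⌈·⌉ = 1500

99, 207, 314, 422, 530, 638, 746, 853, 961, 1069, 1177, 1284, 1392, 1500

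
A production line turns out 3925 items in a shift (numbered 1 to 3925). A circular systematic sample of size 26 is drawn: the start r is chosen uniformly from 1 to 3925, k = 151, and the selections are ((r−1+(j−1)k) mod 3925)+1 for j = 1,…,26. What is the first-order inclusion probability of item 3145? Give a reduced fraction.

For each position j, as r ranges over 1…3925 the j-th selection hits every item exactly once, so item 3145 is selected for exactly 26 of the 3925 starts.
Inclusion probability = 26/3925.

26/3925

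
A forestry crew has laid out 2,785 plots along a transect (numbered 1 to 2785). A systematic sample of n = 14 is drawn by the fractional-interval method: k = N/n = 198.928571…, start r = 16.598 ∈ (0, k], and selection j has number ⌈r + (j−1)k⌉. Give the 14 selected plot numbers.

j=1: r + 0k = 16.598 → ⌈·⌉ = 17
j=2: r + 1k = 215.526571… → ⌈·⌉ = 216
j=3: r + 2k = 414.455142… → ⌈·⌉ = 415
j=4: r + 3k = 613.383714… → ⌈·⌉ = 614
j=5: r + 4k = 812.312285… → ⌈·⌉ = 813
j=6: r + 5k = 1011.240857… → ⌈·⌉ = 1012
j=7: r + 6k = 1210.169428… → ⌈·⌉ = 1211
j=8: r + 7k = 1409.098 → ⌈·⌉ = 1410
j=9: r + 8k = 1608.026571… → ⌈·⌉ = 1609
j=10: r + 9k = 1806.955142… → ⌈·⌉ = 1807
j=11: r + 10k = 2005.883714… → ⌈·⌉ = 2006
j=12: r + 11k = 2204.812285… → ⌈·⌉ = 2205
j=13: r + 12k = 2403.740857… → ⌈·⌉ = 2404
j=14: r + 13k = 2602.669428… → ⌈·⌉ = 2603

17, 216, 415, 614, 813, 1012, 1211, 1410, 1609, 1807, 2006, 2205, 2404, 2603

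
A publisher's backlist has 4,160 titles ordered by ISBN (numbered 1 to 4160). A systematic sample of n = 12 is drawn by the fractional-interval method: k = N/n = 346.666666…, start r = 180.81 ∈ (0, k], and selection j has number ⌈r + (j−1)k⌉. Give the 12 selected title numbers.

181, 528, 875, 1221, 1568, 1915, 2261, 2608, 2955, 3301, 3648, 3995

j=1: r + 0k = 180.81 → ⌈·⌉ = 181
j=2: r + 1k = 527.476666… → ⌈·⌉ = 528
j=3: r + 2k = 874.143333… → ⌈·⌉ = 875
j=4: r + 3k = 1220.81 → ⌈·⌉ = 1221
j=5: r + 4k = 1567.476666… → ⌈·⌉ = 1568
j=6: r + 5k = 1914.143333… → ⌈·⌉ = 1915
j=7: r + 6k = 2260.81 → ⌈·⌉ = 2261
j=8: r + 7k = 2607.476666… → ⌈·⌉ = 2608
j=9: r + 8k = 2954.143333… → ⌈·⌉ = 2955
j=10: r + 9k = 3300.81 → ⌈·⌉ = 3301
j=11: r + 10k = 3647.476666… → ⌈·⌉ = 3648
j=12: r + 11k = 3994.143333… → ⌈·⌉ = 3995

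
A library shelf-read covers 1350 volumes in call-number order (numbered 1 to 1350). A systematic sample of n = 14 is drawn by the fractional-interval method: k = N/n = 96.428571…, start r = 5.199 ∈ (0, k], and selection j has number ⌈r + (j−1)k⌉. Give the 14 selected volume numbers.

6, 102, 199, 295, 391, 488, 584, 681, 777, 874, 970, 1066, 1163, 1259

j=1: r + 0k = 5.199 → ⌈·⌉ = 6
j=2: r + 1k = 101.627571… → ⌈·⌉ = 102
j=3: r + 2k = 198.056142… → ⌈·⌉ = 199
j=4: r + 3k = 294.484714… → ⌈·⌉ = 295
j=5: r + 4k = 390.913285… → ⌈·⌉ = 391
j=6: r + 5k = 487.341857… → ⌈·⌉ = 488
j=7: r + 6k = 583.770428… → ⌈·⌉ = 584
j=8: r + 7k = 680.199 → ⌈·⌉ = 681
j=9: r + 8k = 776.627571… → ⌈·⌉ = 777
j=10: r + 9k = 873.056142… → ⌈·⌉ = 874
j=11: r + 10k = 969.484714… → ⌈·⌉ = 970
j=12: r + 11k = 1065.913285… → ⌈·⌉ = 1066
j=13: r + 12k = 1162.341857… → ⌈·⌉ = 1163
j=14: r + 13k = 1258.770428… → ⌈·⌉ = 1259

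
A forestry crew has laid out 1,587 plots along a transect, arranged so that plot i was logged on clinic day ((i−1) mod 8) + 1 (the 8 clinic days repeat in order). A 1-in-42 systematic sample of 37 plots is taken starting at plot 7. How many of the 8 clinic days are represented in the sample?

Consecutive selections differ by k = 42, so their clinic day numbers differ by 42 mod 8 = 2.
gcd(42, 8) = 2, so the sample visits 8/2 = 4 distinct residues mod 8.
Start 7 is clinic day 7; the clinic days hit are 1, 3, 5, 7.

4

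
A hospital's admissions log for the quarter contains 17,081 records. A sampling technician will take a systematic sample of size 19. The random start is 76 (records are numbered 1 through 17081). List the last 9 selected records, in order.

k = N/n = 17081/19 = 899
11th selection = 76 + 10×899 = 9066
12th: 9066 + 899 = 9965
13th: 9965 + 899 = 10864
14th: 10864 + 899 = 11763
15th: 11763 + 899 = 12662
16th: 12662 + 899 = 13561
17th: 13561 + 899 = 14460
18th: 14460 + 899 = 15359
19th: 15359 + 899 = 16258

9066, 9965, 10864, 11763, 12662, 13561, 14460, 15359, 16258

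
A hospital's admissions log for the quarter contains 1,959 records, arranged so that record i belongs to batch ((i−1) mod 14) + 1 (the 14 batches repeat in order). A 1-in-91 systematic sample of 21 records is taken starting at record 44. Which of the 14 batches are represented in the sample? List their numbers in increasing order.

Consecutive selections differ by k = 91, so their batch numbers differ by 91 mod 14 = 7.
gcd(91, 14) = 7, so the sample visits 14/7 = 2 distinct residues mod 14.
Start 44 is batch 2; the batches hit are 2, 9.

2, 9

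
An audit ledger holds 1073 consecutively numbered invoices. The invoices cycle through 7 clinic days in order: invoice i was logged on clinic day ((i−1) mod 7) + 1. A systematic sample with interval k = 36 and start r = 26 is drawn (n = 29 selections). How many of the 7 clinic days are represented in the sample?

Consecutive selections differ by k = 36, so their clinic day numbers differ by 36 mod 7 = 1.
gcd(36, 7) = 1, so the sample visits 7/1 = 7 distinct residues mod 7.
Start 26 is clinic day 5; the clinic days hit are 1, 2, 3, 4, 5, 6, 7.

7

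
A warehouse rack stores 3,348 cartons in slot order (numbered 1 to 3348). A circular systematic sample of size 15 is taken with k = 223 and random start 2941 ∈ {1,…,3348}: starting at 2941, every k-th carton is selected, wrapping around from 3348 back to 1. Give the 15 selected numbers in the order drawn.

Selection 1: 2941
Selection 2: 2941 + 223 = 3164
Selection 3: 3164 + 223 = 3387 → 3387 − 3348 = 39
Selection 4: 39 + 223 = 262
Selection 5: 262 + 223 = 485
Selection 6: 485 + 223 = 708
Selection 7: 708 + 223 = 931
Selection 8: 931 + 223 = 1154
Selection 9: 1154 + 223 = 1377
Selection 10: 1377 + 223 = 1600
Selection 11: 1600 + 223 = 1823
Selection 12: 1823 + 223 = 2046
Selection 13: 2046 + 223 = 2269
Selection 14: 2269 + 223 = 2492
Selection 15: 2492 + 223 = 2715

2941, 3164, 39, 262, 485, 708, 931, 1154, 1377, 1600, 1823, 2046, 2269, 2492, 2715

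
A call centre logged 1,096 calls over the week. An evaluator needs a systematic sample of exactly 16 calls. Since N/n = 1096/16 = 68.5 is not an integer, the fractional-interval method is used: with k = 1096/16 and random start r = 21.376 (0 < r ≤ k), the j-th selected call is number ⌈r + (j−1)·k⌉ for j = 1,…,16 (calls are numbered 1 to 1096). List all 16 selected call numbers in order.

22, 90, 159, 227, 296, 364, 433, 501, 570, 638, 707, 775, 844, 912, 981, 1049

j=1: r + 0k = 21.376 → ⌈·⌉ = 22
j=2: r + 1k = 89.876 → ⌈·⌉ = 90
j=3: r + 2k = 158.376 → ⌈·⌉ = 159
j=4: r + 3k = 226.876 → ⌈·⌉ = 227
j=5: r + 4k = 295.376 → ⌈·⌉ = 296
j=6: r + 5k = 363.876 → ⌈·⌉ = 364
j=7: r + 6k = 432.376 → ⌈·⌉ = 433
j=8: r + 7k = 500.876 → ⌈·⌉ = 501
j=9: r + 8k = 569.376 → ⌈·⌉ = 570
j=10: r + 9k = 637.876 → ⌈·⌉ = 638
j=11: r + 10k = 706.376 → ⌈·⌉ = 707
j=12: r + 11k = 774.876 → ⌈·⌉ = 775
j=13: r + 12k = 843.376 → ⌈·⌉ = 844
j=14: r + 13k = 911.876 → ⌈·⌉ = 912
j=15: r + 14k = 980.376 → ⌈·⌉ = 981
j=16: r + 15k = 1048.876 → ⌈·⌉ = 1049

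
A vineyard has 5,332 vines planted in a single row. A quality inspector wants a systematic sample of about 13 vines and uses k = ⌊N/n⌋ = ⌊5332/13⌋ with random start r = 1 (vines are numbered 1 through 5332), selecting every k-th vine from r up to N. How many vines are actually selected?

14

k = ⌊5332/13⌋ = 410
Achieved size = ⌊(5332 − 1)/410⌋ + 1 = ⌊5331/410⌋ + 1 = 13 + 1 = 14
(last selection: 1 + 13×410 = 5331 ≤ 5332; next would be 5741 > 5332)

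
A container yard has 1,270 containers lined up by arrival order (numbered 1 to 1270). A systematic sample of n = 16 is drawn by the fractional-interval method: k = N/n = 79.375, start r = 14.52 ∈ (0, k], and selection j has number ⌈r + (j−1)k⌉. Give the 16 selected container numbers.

15, 94, 174, 253, 333, 412, 491, 571, 650, 729, 809, 888, 968, 1047, 1126, 1206

j=1: r + 0k = 14.52 → ⌈·⌉ = 15
j=2: r + 1k = 93.895 → ⌈·⌉ = 94
j=3: r + 2k = 173.27 → ⌈·⌉ = 174
j=4: r + 3k = 252.645 → ⌈·⌉ = 253
j=5: r + 4k = 332.02 → ⌈·⌉ = 333
j=6: r + 5k = 411.395 → ⌈·⌉ = 412
j=7: r + 6k = 490.77 → ⌈·⌉ = 491
j=8: r + 7k = 570.145 → ⌈·⌉ = 571
j=9: r + 8k = 649.52 → ⌈·⌉ = 650
j=10: r + 9k = 728.895 → ⌈·⌉ = 729
j=11: r + 10k = 808.27 → ⌈·⌉ = 809
j=12: r + 11k = 887.645 → ⌈·⌉ = 888
j=13: r + 12k = 967.02 → ⌈·⌉ = 968
j=14: r + 13k = 1046.395 → ⌈·⌉ = 1047
j=15: r + 14k = 1125.77 → ⌈·⌉ = 1126
j=16: r + 15k = 1205.145 → ⌈·⌉ = 1206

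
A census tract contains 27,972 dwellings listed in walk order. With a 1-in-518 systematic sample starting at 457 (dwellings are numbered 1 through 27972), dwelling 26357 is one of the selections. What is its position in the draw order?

51

k = 518
position = (26357 − 457)/518 + 1 = 25900/518 + 1 = 50 + 1 = 51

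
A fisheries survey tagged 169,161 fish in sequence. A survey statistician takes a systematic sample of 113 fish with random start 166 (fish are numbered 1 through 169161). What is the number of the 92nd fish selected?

k = 169161/113 = 1497
92nd selection = r + (92−1)·k = 166 + 91×1497 = 166 + 136227 = 136393

136393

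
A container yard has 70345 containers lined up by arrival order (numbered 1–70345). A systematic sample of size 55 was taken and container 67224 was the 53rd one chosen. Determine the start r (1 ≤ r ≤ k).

k = 70345/55 = 1279
r = 67224 − (53−1)×1279 = 67224 − 66508 = 716

716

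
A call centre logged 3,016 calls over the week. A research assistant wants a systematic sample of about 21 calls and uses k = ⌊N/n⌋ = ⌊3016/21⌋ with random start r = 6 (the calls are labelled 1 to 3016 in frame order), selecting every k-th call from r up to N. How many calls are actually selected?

22

k = ⌊3016/21⌋ = 143
Achieved size = ⌊(3016 − 6)/143⌋ + 1 = ⌊3010/143⌋ + 1 = 21 + 1 = 22
(last selection: 6 + 21×143 = 3009 ≤ 3016; next would be 3152 > 3016)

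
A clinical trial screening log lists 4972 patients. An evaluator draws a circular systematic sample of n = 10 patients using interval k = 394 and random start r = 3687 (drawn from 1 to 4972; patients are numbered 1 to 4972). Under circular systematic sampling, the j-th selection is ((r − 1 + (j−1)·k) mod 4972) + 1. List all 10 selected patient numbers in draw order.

Selection 1: 3687
Selection 2: 3687 + 394 = 4081
Selection 3: 4081 + 394 = 4475
Selection 4: 4475 + 394 = 4869
Selection 5: 4869 + 394 = 5263 → 5263 − 4972 = 291
Selection 6: 291 + 394 = 685
Selection 7: 685 + 394 = 1079
Selection 8: 1079 + 394 = 1473
Selection 9: 1473 + 394 = 1867
Selection 10: 1867 + 394 = 2261

3687, 4081, 4475, 4869, 291, 685, 1079, 1473, 1867, 2261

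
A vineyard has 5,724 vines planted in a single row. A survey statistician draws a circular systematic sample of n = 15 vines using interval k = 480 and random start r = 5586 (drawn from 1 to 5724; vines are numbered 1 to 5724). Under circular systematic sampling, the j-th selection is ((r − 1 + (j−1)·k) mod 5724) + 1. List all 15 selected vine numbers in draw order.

5586, 342, 822, 1302, 1782, 2262, 2742, 3222, 3702, 4182, 4662, 5142, 5622, 378, 858

Selection 1: 5586
Selection 2: 5586 + 480 = 6066 → 6066 − 5724 = 342
Selection 3: 342 + 480 = 822
Selection 4: 822 + 480 = 1302
Selection 5: 1302 + 480 = 1782
Selection 6: 1782 + 480 = 2262
Selection 7: 2262 + 480 = 2742
Selection 8: 2742 + 480 = 3222
Selection 9: 3222 + 480 = 3702
Selection 10: 3702 + 480 = 4182
Selection 11: 4182 + 480 = 4662
Selection 12: 4662 + 480 = 5142
Selection 13: 5142 + 480 = 5622
Selection 14: 5622 + 480 = 6102 → 6102 − 5724 = 378
Selection 15: 378 + 480 = 858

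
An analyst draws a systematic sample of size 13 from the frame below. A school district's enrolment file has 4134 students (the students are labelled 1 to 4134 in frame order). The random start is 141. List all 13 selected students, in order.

k = N/n = 4134/13 = 318
student 1: 141
student 2: 141 + 318 = 459
student 3: 459 + 318 = 777
student 4: 777 + 318 = 1095
student 5: 1095 + 318 = 1413
student 6: 1413 + 318 = 1731
student 7: 1731 + 318 = 2049
student 8: 2049 + 318 = 2367
student 9: 2367 + 318 = 2685
student 10: 2685 + 318 = 3003
student 11: 3003 + 318 = 3321
student 12: 3321 + 318 = 3639
student 13: 3639 + 318 = 3957

141, 459, 777, 1095, 1413, 1731, 2049, 2367, 2685, 3003, 3321, 3639, 3957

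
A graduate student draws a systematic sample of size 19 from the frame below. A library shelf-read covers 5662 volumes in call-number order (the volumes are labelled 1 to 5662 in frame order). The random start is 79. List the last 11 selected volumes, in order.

k = N/n = 5662/19 = 298
9th selection = 79 + 8×298 = 2463
10th: 2463 + 298 = 2761
11th: 2761 + 298 = 3059
12th: 3059 + 298 = 3357
13th: 3357 + 298 = 3655
14th: 3655 + 298 = 3953
15th: 3953 + 298 = 4251
16th: 4251 + 298 = 4549
17th: 4549 + 298 = 4847
18th: 4847 + 298 = 5145
19th: 5145 + 298 = 5443

2463, 2761, 3059, 3357, 3655, 3953, 4251, 4549, 4847, 5145, 5443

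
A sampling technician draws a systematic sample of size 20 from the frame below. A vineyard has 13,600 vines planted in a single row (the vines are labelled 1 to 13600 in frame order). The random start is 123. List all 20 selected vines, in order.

k = N/n = 13600/20 = 680
vine 1: 123
vine 2: 123 + 680 = 803
vine 3: 803 + 680 = 1483
vine 4: 1483 + 680 = 2163
vine 5: 2163 + 680 = 2843
vine 6: 2843 + 680 = 3523
vine 7: 3523 + 680 = 4203
vine 8: 4203 + 680 = 4883
vine 9: 4883 + 680 = 5563
vine 10: 5563 + 680 = 6243
vine 11: 6243 + 680 = 6923
vine 12: 6923 + 680 = 7603
vine 13: 7603 + 680 = 8283
vine 14: 8283 + 680 = 8963
vine 15: 8963 + 680 = 9643
vine 16: 9643 + 680 = 10323
vine 17: 10323 + 680 = 11003
vine 18: 11003 + 680 = 11683
vine 19: 11683 + 680 = 12363
vine 20: 12363 + 680 = 13043

123, 803, 1483, 2163, 2843, 3523, 4203, 4883, 5563, 6243, 6923, 7603, 8283, 8963, 9643, 10323, 11003, 11683, 12363, 13043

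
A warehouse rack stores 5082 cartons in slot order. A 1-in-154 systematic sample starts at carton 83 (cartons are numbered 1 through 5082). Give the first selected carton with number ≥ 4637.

4703

k = 154
Steps past start: ⌈(4637 − 83)/154⌉ = ⌈4554/154⌉ = 30
Selected carton: 83 + 30×154 = 4703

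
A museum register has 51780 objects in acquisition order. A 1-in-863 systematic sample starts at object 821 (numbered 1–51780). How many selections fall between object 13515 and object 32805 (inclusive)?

23

k = 863
First selection ≥ 13515: 821 + ⌈(13515−821)/863⌉·863 = 821 + 15×863 = 13766
Last selection ≤ 32805: 821 + ⌊(32805−821)/863⌋·863 = 821 + 37×863 = 32752
Count = 37 − 15 + 1 = 23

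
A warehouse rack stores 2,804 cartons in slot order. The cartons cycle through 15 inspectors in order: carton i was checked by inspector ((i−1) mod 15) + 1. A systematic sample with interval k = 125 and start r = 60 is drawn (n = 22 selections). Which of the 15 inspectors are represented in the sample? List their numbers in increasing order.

Consecutive selections differ by k = 125, so their inspector numbers differ by 125 mod 15 = 5.
gcd(125, 15) = 5, so the sample visits 15/5 = 3 distinct residues mod 15.
Start 60 is inspector 15; the inspectors hit are 5, 10, 15.

5, 10, 15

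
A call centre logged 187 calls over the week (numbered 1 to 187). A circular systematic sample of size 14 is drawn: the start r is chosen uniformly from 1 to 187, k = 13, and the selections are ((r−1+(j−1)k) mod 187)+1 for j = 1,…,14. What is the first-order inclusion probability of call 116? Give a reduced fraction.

For each position j, as r ranges over 1…187 the j-th selection hits every call exactly once, so call 116 is selected for exactly 14 of the 187 starts.
Inclusion probability = 14/187.

14/187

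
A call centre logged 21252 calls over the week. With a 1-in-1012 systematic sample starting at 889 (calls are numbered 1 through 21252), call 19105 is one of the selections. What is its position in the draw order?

19

k = 1012
position = (19105 − 889)/1012 + 1 = 18216/1012 + 1 = 18 + 1 = 19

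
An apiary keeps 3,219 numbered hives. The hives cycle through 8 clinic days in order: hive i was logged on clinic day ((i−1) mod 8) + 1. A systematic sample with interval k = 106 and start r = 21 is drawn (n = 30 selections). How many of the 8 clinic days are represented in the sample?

Consecutive selections differ by k = 106, so their clinic day numbers differ by 106 mod 8 = 2.
gcd(106, 8) = 2, so the sample visits 8/2 = 4 distinct residues mod 8.
Start 21 is clinic day 5; the clinic days hit are 1, 3, 5, 7.

4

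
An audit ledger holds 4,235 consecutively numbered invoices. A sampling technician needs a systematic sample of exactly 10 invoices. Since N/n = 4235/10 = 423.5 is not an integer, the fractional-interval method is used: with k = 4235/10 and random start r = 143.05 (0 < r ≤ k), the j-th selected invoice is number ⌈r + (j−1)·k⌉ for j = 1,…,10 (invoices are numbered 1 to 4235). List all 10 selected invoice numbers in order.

j=1: r + 0k = 143.05 → ⌈·⌉ = 144
j=2: r + 1k = 566.55 → ⌈·⌉ = 567
j=3: r + 2k = 990.05 → ⌈·⌉ = 991
j=4: r + 3k = 1413.55 → ⌈·⌉ = 1414
j=5: r + 4k = 1837.05 → ⌈·⌉ = 1838
j=6: r + 5k = 2260.55 → ⌈·⌉ = 2261
j=7: r + 6k = 2684.05 → ⌈·⌉ = 2685
j=8: r + 7k = 3107.55 → ⌈·⌉ = 3108
j=9: r + 8k = 3531.05 → ⌈·⌉ = 3532
j=10: r + 9k = 3954.55 → ⌈·⌉ = 3955

144, 567, 991, 1414, 1838, 2261, 2685, 3108, 3532, 3955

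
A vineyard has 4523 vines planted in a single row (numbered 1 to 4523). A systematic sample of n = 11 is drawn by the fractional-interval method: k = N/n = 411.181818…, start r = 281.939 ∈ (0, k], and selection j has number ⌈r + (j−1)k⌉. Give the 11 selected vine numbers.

282, 694, 1105, 1516, 1927, 2338, 2750, 3161, 3572, 3983, 4394

j=1: r + 0k = 281.939 → ⌈·⌉ = 282
j=2: r + 1k = 693.120818… → ⌈·⌉ = 694
j=3: r + 2k = 1104.302636… → ⌈·⌉ = 1105
j=4: r + 3k = 1515.484454… → ⌈·⌉ = 1516
j=5: r + 4k = 1926.666272… → ⌈·⌉ = 1927
j=6: r + 5k = 2337.848090… → ⌈·⌉ = 2338
j=7: r + 6k = 2749.029909… → ⌈·⌉ = 2750
j=8: r + 7k = 3160.211727… → ⌈·⌉ = 3161
j=9: r + 8k = 3571.393545… → ⌈·⌉ = 3572
j=10: r + 9k = 3982.575363… → ⌈·⌉ = 3983
j=11: r + 10k = 4393.757181… → ⌈·⌉ = 4394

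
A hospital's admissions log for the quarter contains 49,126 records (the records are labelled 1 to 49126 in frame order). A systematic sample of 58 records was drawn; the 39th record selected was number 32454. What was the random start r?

268

k = 49126/58 = 847
r = 32454 − (39−1)×847 = 32454 − 32186 = 268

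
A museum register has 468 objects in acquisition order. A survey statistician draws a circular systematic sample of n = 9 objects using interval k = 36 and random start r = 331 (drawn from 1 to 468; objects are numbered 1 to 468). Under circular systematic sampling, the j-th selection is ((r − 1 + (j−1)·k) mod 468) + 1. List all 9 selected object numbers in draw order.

331, 367, 403, 439, 7, 43, 79, 115, 151

Selection 1: 331
Selection 2: 331 + 36 = 367
Selection 3: 367 + 36 = 403
Selection 4: 403 + 36 = 439
Selection 5: 439 + 36 = 475 → 475 − 468 = 7
Selection 6: 7 + 36 = 43
Selection 7: 43 + 36 = 79
Selection 8: 79 + 36 = 115
Selection 9: 115 + 36 = 151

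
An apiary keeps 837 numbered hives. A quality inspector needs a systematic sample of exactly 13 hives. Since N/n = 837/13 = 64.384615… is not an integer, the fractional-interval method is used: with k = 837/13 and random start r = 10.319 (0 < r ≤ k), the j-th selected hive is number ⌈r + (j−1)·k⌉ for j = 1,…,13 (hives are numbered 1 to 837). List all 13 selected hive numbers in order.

11, 75, 140, 204, 268, 333, 397, 462, 526, 590, 655, 719, 783

j=1: r + 0k = 10.319 → ⌈·⌉ = 11
j=2: r + 1k = 74.703615… → ⌈·⌉ = 75
j=3: r + 2k = 139.088230… → ⌈·⌉ = 140
j=4: r + 3k = 203.472846… → ⌈·⌉ = 204
j=5: r + 4k = 267.857461… → ⌈·⌉ = 268
j=6: r + 5k = 332.242076… → ⌈·⌉ = 333
j=7: r + 6k = 396.626692… → ⌈·⌉ = 397
j=8: r + 7k = 461.011307… → ⌈·⌉ = 462
j=9: r + 8k = 525.395923… → ⌈·⌉ = 526
j=10: r + 9k = 589.780538… → ⌈·⌉ = 590
j=11: r + 10k = 654.165153… → ⌈·⌉ = 655
j=12: r + 11k = 718.549769… → ⌈·⌉ = 719
j=13: r + 12k = 782.934384… → ⌈·⌉ = 783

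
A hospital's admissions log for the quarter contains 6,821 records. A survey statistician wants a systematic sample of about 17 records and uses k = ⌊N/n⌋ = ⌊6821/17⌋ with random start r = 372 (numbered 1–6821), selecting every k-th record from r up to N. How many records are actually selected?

17

k = ⌊6821/17⌋ = 401
Achieved size = ⌊(6821 − 372)/401⌋ + 1 = ⌊6449/401⌋ + 1 = 16 + 1 = 17
(last selection: 372 + 16×401 = 6788 ≤ 6821; next would be 7189 > 6821)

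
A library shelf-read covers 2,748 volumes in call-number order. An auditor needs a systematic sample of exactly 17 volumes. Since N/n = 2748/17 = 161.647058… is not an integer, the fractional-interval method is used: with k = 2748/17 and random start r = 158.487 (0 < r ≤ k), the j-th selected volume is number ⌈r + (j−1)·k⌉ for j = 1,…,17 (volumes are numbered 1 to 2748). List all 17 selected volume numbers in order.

j=1: r + 0k = 158.487 → ⌈·⌉ = 159
j=2: r + 1k = 320.134058… → ⌈·⌉ = 321
j=3: r + 2k = 481.781117… → ⌈·⌉ = 482
j=4: r + 3k = 643.428176… → ⌈·⌉ = 644
j=5: r + 4k = 805.075235… → ⌈·⌉ = 806
j=6: r + 5k = 966.722294… → ⌈·⌉ = 967
j=7: r + 6k = 1128.369352… → ⌈·⌉ = 1129
j=8: r + 7k = 1290.016411… → ⌈·⌉ = 1291
j=9: r + 8k = 1451.663470… → ⌈·⌉ = 1452
j=10: r + 9k = 1613.310529… → ⌈·⌉ = 1614
j=11: r + 10k = 1774.957588… → ⌈·⌉ = 1775
j=12: r + 11k = 1936.604647… → ⌈·⌉ = 1937
j=13: r + 12k = 2098.251705… → ⌈·⌉ = 2099
j=14: r + 13k = 2259.898764… → ⌈·⌉ = 2260
j=15: r + 14k = 2421.545823… → ⌈·⌉ = 2422
j=16: r + 15k = 2583.192882… → ⌈·⌉ = 2584
j=17: r + 16k = 2744.839941… → ⌈·⌉ = 2745

159, 321, 482, 644, 806, 967, 1129, 1291, 1452, 1614, 1775, 1937, 2099, 2260, 2422, 2584, 2745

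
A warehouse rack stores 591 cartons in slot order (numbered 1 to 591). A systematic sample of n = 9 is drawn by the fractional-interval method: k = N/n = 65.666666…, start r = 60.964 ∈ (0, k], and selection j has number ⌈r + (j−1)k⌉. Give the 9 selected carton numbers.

61, 127, 193, 258, 324, 390, 455, 521, 587

j=1: r + 0k = 60.964 → ⌈·⌉ = 61
j=2: r + 1k = 126.630666… → ⌈·⌉ = 127
j=3: r + 2k = 192.297333… → ⌈·⌉ = 193
j=4: r + 3k = 257.964 → ⌈·⌉ = 258
j=5: r + 4k = 323.630666… → ⌈·⌉ = 324
j=6: r + 5k = 389.297333… → ⌈·⌉ = 390
j=7: r + 6k = 454.964 → ⌈·⌉ = 455
j=8: r + 7k = 520.630666… → ⌈·⌉ = 521
j=9: r + 8k = 586.297333… → ⌈·⌉ = 587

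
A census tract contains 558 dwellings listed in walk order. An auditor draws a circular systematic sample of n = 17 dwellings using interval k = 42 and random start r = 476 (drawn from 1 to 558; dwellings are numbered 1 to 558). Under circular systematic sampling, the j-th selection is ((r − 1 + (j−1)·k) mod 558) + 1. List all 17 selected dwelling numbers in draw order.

476, 518, 2, 44, 86, 128, 170, 212, 254, 296, 338, 380, 422, 464, 506, 548, 32

Selection 1: 476
Selection 2: 476 + 42 = 518
Selection 3: 518 + 42 = 560 → 560 − 558 = 2
Selection 4: 2 + 42 = 44
Selection 5: 44 + 42 = 86
Selection 6: 86 + 42 = 128
Selection 7: 128 + 42 = 170
Selection 8: 170 + 42 = 212
Selection 9: 212 + 42 = 254
Selection 10: 254 + 42 = 296
Selection 11: 296 + 42 = 338
Selection 12: 338 + 42 = 380
Selection 13: 380 + 42 = 422
Selection 14: 422 + 42 = 464
Selection 15: 464 + 42 = 506
Selection 16: 506 + 42 = 548
Selection 17: 548 + 42 = 590 → 590 − 558 = 32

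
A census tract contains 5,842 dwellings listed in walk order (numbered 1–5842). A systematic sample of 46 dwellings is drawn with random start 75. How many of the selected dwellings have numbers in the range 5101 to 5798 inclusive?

6

k = 5842/46 = 127
First selection ≥ 5101: 75 + ⌈(5101−75)/127⌉·127 = 75 + 40×127 = 5155
Last selection ≤ 5798: 75 + ⌊(5798−75)/127⌋·127 = 75 + 45×127 = 5790
Count = 45 − 40 + 1 = 6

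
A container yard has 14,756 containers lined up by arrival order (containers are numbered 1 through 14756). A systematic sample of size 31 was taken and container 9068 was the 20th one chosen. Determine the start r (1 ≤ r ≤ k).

24

k = 14756/31 = 476
r = 9068 − (20−1)×476 = 9068 − 9044 = 24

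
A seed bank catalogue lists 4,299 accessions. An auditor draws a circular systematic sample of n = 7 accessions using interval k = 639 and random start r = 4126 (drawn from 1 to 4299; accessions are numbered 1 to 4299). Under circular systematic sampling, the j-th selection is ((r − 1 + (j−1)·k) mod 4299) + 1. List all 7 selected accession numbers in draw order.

4126, 466, 1105, 1744, 2383, 3022, 3661

Selection 1: 4126
Selection 2: 4126 + 639 = 4765 → 4765 − 4299 = 466
Selection 3: 466 + 639 = 1105
Selection 4: 1105 + 639 = 1744
Selection 5: 1744 + 639 = 2383
Selection 6: 2383 + 639 = 3022
Selection 7: 3022 + 639 = 3661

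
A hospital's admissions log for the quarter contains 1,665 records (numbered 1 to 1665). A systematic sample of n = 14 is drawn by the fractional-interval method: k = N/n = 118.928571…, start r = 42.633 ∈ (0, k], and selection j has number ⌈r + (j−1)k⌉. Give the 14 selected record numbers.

43, 162, 281, 400, 519, 638, 757, 876, 995, 1113, 1232, 1351, 1470, 1589

j=1: r + 0k = 42.633 → ⌈·⌉ = 43
j=2: r + 1k = 161.561571… → ⌈·⌉ = 162
j=3: r + 2k = 280.490142… → ⌈·⌉ = 281
j=4: r + 3k = 399.418714… → ⌈·⌉ = 400
j=5: r + 4k = 518.347285… → ⌈·⌉ = 519
j=6: r + 5k = 637.275857… → ⌈·⌉ = 638
j=7: r + 6k = 756.204428… → ⌈·⌉ = 757
j=8: r + 7k = 875.133 → ⌈·⌉ = 876
j=9: r + 8k = 994.061571… → ⌈·⌉ = 995
j=10: r + 9k = 1112.990142… → ⌈·⌉ = 1113
j=11: r + 10k = 1231.918714… → ⌈·⌉ = 1232
j=12: r + 11k = 1350.847285… → ⌈·⌉ = 1351
j=13: r + 12k = 1469.775857… → ⌈·⌉ = 1470
j=14: r + 13k = 1588.704428… → ⌈·⌉ = 1589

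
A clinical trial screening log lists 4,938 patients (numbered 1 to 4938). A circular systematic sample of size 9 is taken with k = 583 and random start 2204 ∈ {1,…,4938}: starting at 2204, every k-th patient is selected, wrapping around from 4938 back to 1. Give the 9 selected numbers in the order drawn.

2204, 2787, 3370, 3953, 4536, 181, 764, 1347, 1930

Selection 1: 2204
Selection 2: 2204 + 583 = 2787
Selection 3: 2787 + 583 = 3370
Selection 4: 3370 + 583 = 3953
Selection 5: 3953 + 583 = 4536
Selection 6: 4536 + 583 = 5119 → 5119 − 4938 = 181
Selection 7: 181 + 583 = 764
Selection 8: 764 + 583 = 1347
Selection 9: 1347 + 583 = 1930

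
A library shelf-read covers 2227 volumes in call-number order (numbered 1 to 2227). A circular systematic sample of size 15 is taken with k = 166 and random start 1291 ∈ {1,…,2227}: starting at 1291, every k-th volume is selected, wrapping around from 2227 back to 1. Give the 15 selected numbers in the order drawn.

Selection 1: 1291
Selection 2: 1291 + 166 = 1457
Selection 3: 1457 + 166 = 1623
Selection 4: 1623 + 166 = 1789
Selection 5: 1789 + 166 = 1955
Selection 6: 1955 + 166 = 2121
Selection 7: 2121 + 166 = 2287 → 2287 − 2227 = 60
Selection 8: 60 + 166 = 226
Selection 9: 226 + 166 = 392
Selection 10: 392 + 166 = 558
Selection 11: 558 + 166 = 724
Selection 12: 724 + 166 = 890
Selection 13: 890 + 166 = 1056
Selection 14: 1056 + 166 = 1222
Selection 15: 1222 + 166 = 1388

1291, 1457, 1623, 1789, 1955, 2121, 60, 226, 392, 558, 724, 890, 1056, 1222, 1388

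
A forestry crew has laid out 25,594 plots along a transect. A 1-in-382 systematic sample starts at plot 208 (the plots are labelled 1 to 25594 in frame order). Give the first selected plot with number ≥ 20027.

20072

k = 382
Steps past start: ⌈(20027 − 208)/382⌉ = ⌈19819/382⌉ = 52
Selected plot: 208 + 52×382 = 20072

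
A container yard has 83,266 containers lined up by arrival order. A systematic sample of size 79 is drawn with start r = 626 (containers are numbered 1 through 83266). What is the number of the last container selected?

82838

k = 83266/79 = 1054
79th selection = r + (79−1)·k = 626 + 78×1054 = 626 + 82212 = 82838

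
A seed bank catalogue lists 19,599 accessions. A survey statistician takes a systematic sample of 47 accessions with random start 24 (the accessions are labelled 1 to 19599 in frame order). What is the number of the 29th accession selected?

11700

k = 19599/47 = 417
29th selection = r + (29−1)·k = 24 + 28×417 = 24 + 11676 = 11700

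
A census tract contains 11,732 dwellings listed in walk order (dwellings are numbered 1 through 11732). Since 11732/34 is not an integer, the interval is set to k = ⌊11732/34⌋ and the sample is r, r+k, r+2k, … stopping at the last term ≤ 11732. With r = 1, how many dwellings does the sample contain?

35

k = ⌊11732/34⌋ = 345
Achieved size = ⌊(11732 − 1)/345⌋ + 1 = ⌊11731/345⌋ + 1 = 34 + 1 = 35
(last selection: 1 + 34×345 = 11731 ≤ 11732; next would be 12076 > 11732)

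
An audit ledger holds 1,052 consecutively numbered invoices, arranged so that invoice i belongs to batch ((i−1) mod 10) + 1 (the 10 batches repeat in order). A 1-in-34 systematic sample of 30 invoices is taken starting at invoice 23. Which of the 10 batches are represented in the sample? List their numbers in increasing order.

1, 3, 5, 7, 9

Consecutive selections differ by k = 34, so their batch numbers differ by 34 mod 10 = 4.
gcd(34, 10) = 2, so the sample visits 10/2 = 5 distinct residues mod 10.
Start 23 is batch 3; the batches hit are 1, 3, 5, 7, 9.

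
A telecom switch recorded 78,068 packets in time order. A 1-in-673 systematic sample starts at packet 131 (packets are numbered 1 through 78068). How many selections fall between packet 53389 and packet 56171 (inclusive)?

4

k = 673
First selection ≥ 53389: 131 + ⌈(53389−131)/673⌉·673 = 131 + 80×673 = 53971
Last selection ≤ 56171: 131 + ⌊(56171−131)/673⌋·673 = 131 + 83×673 = 55990
Count = 83 − 80 + 1 = 4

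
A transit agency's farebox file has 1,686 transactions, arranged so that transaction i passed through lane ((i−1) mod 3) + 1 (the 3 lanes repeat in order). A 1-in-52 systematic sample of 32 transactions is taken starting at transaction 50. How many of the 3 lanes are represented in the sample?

3

Consecutive selections differ by k = 52, so their lane numbers differ by 52 mod 3 = 1.
gcd(52, 3) = 1, so the sample visits 3/1 = 3 distinct residues mod 3.
Start 50 is lane 2; the lanes hit are 1, 2, 3.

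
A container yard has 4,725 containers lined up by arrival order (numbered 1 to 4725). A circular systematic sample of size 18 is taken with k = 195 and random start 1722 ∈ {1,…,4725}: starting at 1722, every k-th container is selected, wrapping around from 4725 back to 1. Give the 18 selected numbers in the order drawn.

1722, 1917, 2112, 2307, 2502, 2697, 2892, 3087, 3282, 3477, 3672, 3867, 4062, 4257, 4452, 4647, 117, 312

Selection 1: 1722
Selection 2: 1722 + 195 = 1917
Selection 3: 1917 + 195 = 2112
Selection 4: 2112 + 195 = 2307
Selection 5: 2307 + 195 = 2502
Selection 6: 2502 + 195 = 2697
Selection 7: 2697 + 195 = 2892
Selection 8: 2892 + 195 = 3087
Selection 9: 3087 + 195 = 3282
Selection 10: 3282 + 195 = 3477
Selection 11: 3477 + 195 = 3672
Selection 12: 3672 + 195 = 3867
Selection 13: 3867 + 195 = 4062
Selection 14: 4062 + 195 = 4257
Selection 15: 4257 + 195 = 4452
Selection 16: 4452 + 195 = 4647
Selection 17: 4647 + 195 = 4842 → 4842 − 4725 = 117
Selection 18: 117 + 195 = 312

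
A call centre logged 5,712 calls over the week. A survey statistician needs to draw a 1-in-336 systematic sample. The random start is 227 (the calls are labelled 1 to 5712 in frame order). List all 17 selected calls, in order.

call 1: 227
call 2: 227 + 336 = 563
call 3: 563 + 336 = 899
call 4: 899 + 336 = 1235
call 5: 1235 + 336 = 1571
call 6: 1571 + 336 = 1907
call 7: 1907 + 336 = 2243
call 8: 2243 + 336 = 2579
call 9: 2579 + 336 = 2915
call 10: 2915 + 336 = 3251
call 11: 3251 + 336 = 3587
call 12: 3587 + 336 = 3923
call 13: 3923 + 336 = 4259
call 14: 4259 + 336 = 4595
call 15: 4595 + 336 = 4931
call 16: 4931 + 336 = 5267
call 17: 5267 + 336 = 5603

227, 563, 899, 1235, 1571, 1907, 2243, 2579, 2915, 3251, 3587, 3923, 4259, 4595, 4931, 5267, 5603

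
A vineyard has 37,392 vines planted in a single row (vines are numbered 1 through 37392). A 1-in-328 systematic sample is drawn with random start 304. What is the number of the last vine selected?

k = 328
114th selection = r + (114−1)·k = 304 + 113×328 = 304 + 37064 = 37368

37368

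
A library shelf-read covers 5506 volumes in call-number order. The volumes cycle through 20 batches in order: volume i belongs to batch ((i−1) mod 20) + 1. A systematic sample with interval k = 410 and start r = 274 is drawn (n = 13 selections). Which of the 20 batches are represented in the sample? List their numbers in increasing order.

Consecutive selections differ by k = 410, so their batch numbers differ by 410 mod 20 = 10.
gcd(410, 20) = 10, so the sample visits 20/10 = 2 distinct residues mod 20.
Start 274 is batch 14; the batches hit are 4, 14.

4, 14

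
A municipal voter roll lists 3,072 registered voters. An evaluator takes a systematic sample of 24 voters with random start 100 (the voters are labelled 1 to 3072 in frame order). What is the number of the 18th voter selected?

k = 3072/24 = 128
18th selection = r + (18−1)·k = 100 + 17×128 = 100 + 2176 = 2276

2276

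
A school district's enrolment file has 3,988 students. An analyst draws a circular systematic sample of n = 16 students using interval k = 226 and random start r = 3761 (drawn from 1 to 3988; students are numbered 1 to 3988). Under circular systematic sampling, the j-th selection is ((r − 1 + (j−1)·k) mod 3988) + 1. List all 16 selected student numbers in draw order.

3761, 3987, 225, 451, 677, 903, 1129, 1355, 1581, 1807, 2033, 2259, 2485, 2711, 2937, 3163

Selection 1: 3761
Selection 2: 3761 + 226 = 3987
Selection 3: 3987 + 226 = 4213 → 4213 − 3988 = 225
Selection 4: 225 + 226 = 451
Selection 5: 451 + 226 = 677
Selection 6: 677 + 226 = 903
Selection 7: 903 + 226 = 1129
Selection 8: 1129 + 226 = 1355
Selection 9: 1355 + 226 = 1581
Selection 10: 1581 + 226 = 1807
Selection 11: 1807 + 226 = 2033
Selection 12: 2033 + 226 = 2259
Selection 13: 2259 + 226 = 2485
Selection 14: 2485 + 226 = 2711
Selection 15: 2711 + 226 = 2937
Selection 16: 2937 + 226 = 3163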